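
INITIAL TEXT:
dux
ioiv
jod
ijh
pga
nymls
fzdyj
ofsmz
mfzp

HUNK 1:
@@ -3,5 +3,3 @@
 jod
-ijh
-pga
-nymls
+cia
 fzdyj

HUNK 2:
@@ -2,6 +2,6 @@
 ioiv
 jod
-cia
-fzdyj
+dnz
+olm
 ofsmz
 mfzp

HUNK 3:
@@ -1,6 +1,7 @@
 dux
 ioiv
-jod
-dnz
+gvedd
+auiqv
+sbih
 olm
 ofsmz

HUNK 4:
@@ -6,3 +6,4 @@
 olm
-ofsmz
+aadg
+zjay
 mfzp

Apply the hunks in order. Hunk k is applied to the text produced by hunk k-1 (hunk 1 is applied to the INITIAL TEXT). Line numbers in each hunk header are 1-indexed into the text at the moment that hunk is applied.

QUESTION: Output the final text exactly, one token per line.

Hunk 1: at line 3 remove [ijh,pga,nymls] add [cia] -> 7 lines: dux ioiv jod cia fzdyj ofsmz mfzp
Hunk 2: at line 2 remove [cia,fzdyj] add [dnz,olm] -> 7 lines: dux ioiv jod dnz olm ofsmz mfzp
Hunk 3: at line 1 remove [jod,dnz] add [gvedd,auiqv,sbih] -> 8 lines: dux ioiv gvedd auiqv sbih olm ofsmz mfzp
Hunk 4: at line 6 remove [ofsmz] add [aadg,zjay] -> 9 lines: dux ioiv gvedd auiqv sbih olm aadg zjay mfzp

Answer: dux
ioiv
gvedd
auiqv
sbih
olm
aadg
zjay
mfzp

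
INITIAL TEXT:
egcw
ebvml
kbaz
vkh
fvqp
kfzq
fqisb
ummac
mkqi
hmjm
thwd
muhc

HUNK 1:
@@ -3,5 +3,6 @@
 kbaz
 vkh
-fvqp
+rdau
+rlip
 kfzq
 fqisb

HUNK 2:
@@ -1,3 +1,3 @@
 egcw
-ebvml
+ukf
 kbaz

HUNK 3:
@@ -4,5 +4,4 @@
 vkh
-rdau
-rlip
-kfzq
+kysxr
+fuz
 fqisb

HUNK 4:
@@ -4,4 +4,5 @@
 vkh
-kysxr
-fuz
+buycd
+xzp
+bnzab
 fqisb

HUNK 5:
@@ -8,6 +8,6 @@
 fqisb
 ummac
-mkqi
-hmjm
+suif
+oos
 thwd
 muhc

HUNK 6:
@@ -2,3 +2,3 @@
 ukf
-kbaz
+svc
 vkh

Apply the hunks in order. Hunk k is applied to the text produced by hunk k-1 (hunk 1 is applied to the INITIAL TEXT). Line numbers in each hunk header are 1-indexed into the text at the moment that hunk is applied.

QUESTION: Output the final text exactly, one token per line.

Answer: egcw
ukf
svc
vkh
buycd
xzp
bnzab
fqisb
ummac
suif
oos
thwd
muhc

Derivation:
Hunk 1: at line 3 remove [fvqp] add [rdau,rlip] -> 13 lines: egcw ebvml kbaz vkh rdau rlip kfzq fqisb ummac mkqi hmjm thwd muhc
Hunk 2: at line 1 remove [ebvml] add [ukf] -> 13 lines: egcw ukf kbaz vkh rdau rlip kfzq fqisb ummac mkqi hmjm thwd muhc
Hunk 3: at line 4 remove [rdau,rlip,kfzq] add [kysxr,fuz] -> 12 lines: egcw ukf kbaz vkh kysxr fuz fqisb ummac mkqi hmjm thwd muhc
Hunk 4: at line 4 remove [kysxr,fuz] add [buycd,xzp,bnzab] -> 13 lines: egcw ukf kbaz vkh buycd xzp bnzab fqisb ummac mkqi hmjm thwd muhc
Hunk 5: at line 8 remove [mkqi,hmjm] add [suif,oos] -> 13 lines: egcw ukf kbaz vkh buycd xzp bnzab fqisb ummac suif oos thwd muhc
Hunk 6: at line 2 remove [kbaz] add [svc] -> 13 lines: egcw ukf svc vkh buycd xzp bnzab fqisb ummac suif oos thwd muhc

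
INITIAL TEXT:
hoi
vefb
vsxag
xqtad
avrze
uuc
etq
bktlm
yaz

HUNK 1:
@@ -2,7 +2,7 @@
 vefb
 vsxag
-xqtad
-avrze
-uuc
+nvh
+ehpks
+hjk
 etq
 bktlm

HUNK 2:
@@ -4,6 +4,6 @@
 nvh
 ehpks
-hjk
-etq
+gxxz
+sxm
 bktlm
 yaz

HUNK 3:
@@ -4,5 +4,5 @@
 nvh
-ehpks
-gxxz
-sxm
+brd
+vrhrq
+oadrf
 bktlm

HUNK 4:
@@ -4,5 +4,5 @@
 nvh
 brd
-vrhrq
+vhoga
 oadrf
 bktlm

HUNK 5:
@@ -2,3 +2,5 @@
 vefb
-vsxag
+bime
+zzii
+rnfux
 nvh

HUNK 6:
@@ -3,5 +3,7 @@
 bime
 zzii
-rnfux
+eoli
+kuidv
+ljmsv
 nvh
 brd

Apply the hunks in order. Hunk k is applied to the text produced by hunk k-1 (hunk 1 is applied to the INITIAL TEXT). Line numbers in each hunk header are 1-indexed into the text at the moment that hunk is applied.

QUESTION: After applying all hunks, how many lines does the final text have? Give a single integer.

Answer: 13

Derivation:
Hunk 1: at line 2 remove [xqtad,avrze,uuc] add [nvh,ehpks,hjk] -> 9 lines: hoi vefb vsxag nvh ehpks hjk etq bktlm yaz
Hunk 2: at line 4 remove [hjk,etq] add [gxxz,sxm] -> 9 lines: hoi vefb vsxag nvh ehpks gxxz sxm bktlm yaz
Hunk 3: at line 4 remove [ehpks,gxxz,sxm] add [brd,vrhrq,oadrf] -> 9 lines: hoi vefb vsxag nvh brd vrhrq oadrf bktlm yaz
Hunk 4: at line 4 remove [vrhrq] add [vhoga] -> 9 lines: hoi vefb vsxag nvh brd vhoga oadrf bktlm yaz
Hunk 5: at line 2 remove [vsxag] add [bime,zzii,rnfux] -> 11 lines: hoi vefb bime zzii rnfux nvh brd vhoga oadrf bktlm yaz
Hunk 6: at line 3 remove [rnfux] add [eoli,kuidv,ljmsv] -> 13 lines: hoi vefb bime zzii eoli kuidv ljmsv nvh brd vhoga oadrf bktlm yaz
Final line count: 13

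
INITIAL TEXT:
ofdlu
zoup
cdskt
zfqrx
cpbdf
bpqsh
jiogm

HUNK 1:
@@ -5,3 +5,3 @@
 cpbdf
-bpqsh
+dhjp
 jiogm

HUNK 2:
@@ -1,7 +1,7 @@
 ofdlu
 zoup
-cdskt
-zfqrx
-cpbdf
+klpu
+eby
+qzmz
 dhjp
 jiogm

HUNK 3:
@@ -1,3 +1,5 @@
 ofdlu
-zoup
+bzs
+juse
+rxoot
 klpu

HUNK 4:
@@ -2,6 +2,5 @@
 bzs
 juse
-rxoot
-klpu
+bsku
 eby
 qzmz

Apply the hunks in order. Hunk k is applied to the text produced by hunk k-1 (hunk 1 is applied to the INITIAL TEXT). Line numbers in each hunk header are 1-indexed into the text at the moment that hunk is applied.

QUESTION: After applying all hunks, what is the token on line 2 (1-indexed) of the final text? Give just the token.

Answer: bzs

Derivation:
Hunk 1: at line 5 remove [bpqsh] add [dhjp] -> 7 lines: ofdlu zoup cdskt zfqrx cpbdf dhjp jiogm
Hunk 2: at line 1 remove [cdskt,zfqrx,cpbdf] add [klpu,eby,qzmz] -> 7 lines: ofdlu zoup klpu eby qzmz dhjp jiogm
Hunk 3: at line 1 remove [zoup] add [bzs,juse,rxoot] -> 9 lines: ofdlu bzs juse rxoot klpu eby qzmz dhjp jiogm
Hunk 4: at line 2 remove [rxoot,klpu] add [bsku] -> 8 lines: ofdlu bzs juse bsku eby qzmz dhjp jiogm
Final line 2: bzs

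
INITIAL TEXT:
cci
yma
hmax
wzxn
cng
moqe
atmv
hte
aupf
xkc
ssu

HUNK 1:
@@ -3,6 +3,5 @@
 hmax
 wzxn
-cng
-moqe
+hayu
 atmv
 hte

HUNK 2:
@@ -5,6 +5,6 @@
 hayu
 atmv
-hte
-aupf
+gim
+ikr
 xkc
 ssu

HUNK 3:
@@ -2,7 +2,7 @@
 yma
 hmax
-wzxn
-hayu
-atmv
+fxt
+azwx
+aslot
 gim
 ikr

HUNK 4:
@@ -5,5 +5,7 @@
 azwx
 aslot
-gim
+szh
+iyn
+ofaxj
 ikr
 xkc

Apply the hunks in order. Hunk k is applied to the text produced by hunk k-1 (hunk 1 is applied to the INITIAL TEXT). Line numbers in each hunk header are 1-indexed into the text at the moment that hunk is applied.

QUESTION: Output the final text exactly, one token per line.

Answer: cci
yma
hmax
fxt
azwx
aslot
szh
iyn
ofaxj
ikr
xkc
ssu

Derivation:
Hunk 1: at line 3 remove [cng,moqe] add [hayu] -> 10 lines: cci yma hmax wzxn hayu atmv hte aupf xkc ssu
Hunk 2: at line 5 remove [hte,aupf] add [gim,ikr] -> 10 lines: cci yma hmax wzxn hayu atmv gim ikr xkc ssu
Hunk 3: at line 2 remove [wzxn,hayu,atmv] add [fxt,azwx,aslot] -> 10 lines: cci yma hmax fxt azwx aslot gim ikr xkc ssu
Hunk 4: at line 5 remove [gim] add [szh,iyn,ofaxj] -> 12 lines: cci yma hmax fxt azwx aslot szh iyn ofaxj ikr xkc ssu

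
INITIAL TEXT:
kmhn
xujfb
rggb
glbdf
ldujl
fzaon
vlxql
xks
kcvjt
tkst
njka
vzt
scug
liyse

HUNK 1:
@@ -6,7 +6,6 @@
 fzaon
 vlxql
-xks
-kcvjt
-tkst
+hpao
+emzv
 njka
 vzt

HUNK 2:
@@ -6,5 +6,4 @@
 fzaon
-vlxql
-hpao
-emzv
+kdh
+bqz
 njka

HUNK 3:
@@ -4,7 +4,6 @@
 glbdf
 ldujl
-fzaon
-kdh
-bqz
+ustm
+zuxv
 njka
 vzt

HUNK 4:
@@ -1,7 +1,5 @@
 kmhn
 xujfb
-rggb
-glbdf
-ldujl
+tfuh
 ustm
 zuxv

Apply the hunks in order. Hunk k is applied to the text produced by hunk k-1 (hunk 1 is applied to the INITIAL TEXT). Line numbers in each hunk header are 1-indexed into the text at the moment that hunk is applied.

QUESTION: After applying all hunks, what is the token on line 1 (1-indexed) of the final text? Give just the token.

Answer: kmhn

Derivation:
Hunk 1: at line 6 remove [xks,kcvjt,tkst] add [hpao,emzv] -> 13 lines: kmhn xujfb rggb glbdf ldujl fzaon vlxql hpao emzv njka vzt scug liyse
Hunk 2: at line 6 remove [vlxql,hpao,emzv] add [kdh,bqz] -> 12 lines: kmhn xujfb rggb glbdf ldujl fzaon kdh bqz njka vzt scug liyse
Hunk 3: at line 4 remove [fzaon,kdh,bqz] add [ustm,zuxv] -> 11 lines: kmhn xujfb rggb glbdf ldujl ustm zuxv njka vzt scug liyse
Hunk 4: at line 1 remove [rggb,glbdf,ldujl] add [tfuh] -> 9 lines: kmhn xujfb tfuh ustm zuxv njka vzt scug liyse
Final line 1: kmhn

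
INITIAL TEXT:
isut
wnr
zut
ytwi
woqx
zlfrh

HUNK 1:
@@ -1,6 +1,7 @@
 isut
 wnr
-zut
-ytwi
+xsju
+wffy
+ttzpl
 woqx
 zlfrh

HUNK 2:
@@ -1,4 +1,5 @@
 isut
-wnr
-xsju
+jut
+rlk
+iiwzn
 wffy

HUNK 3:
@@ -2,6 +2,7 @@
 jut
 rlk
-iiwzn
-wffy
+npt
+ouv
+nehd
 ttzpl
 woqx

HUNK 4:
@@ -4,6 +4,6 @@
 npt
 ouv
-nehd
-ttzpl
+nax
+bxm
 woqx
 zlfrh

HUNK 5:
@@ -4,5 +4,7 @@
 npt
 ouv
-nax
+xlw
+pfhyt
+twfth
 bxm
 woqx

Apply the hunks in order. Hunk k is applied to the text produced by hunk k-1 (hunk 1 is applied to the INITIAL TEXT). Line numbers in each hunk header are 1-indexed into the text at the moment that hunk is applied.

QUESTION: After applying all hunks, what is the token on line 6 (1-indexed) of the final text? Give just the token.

Hunk 1: at line 1 remove [zut,ytwi] add [xsju,wffy,ttzpl] -> 7 lines: isut wnr xsju wffy ttzpl woqx zlfrh
Hunk 2: at line 1 remove [wnr,xsju] add [jut,rlk,iiwzn] -> 8 lines: isut jut rlk iiwzn wffy ttzpl woqx zlfrh
Hunk 3: at line 2 remove [iiwzn,wffy] add [npt,ouv,nehd] -> 9 lines: isut jut rlk npt ouv nehd ttzpl woqx zlfrh
Hunk 4: at line 4 remove [nehd,ttzpl] add [nax,bxm] -> 9 lines: isut jut rlk npt ouv nax bxm woqx zlfrh
Hunk 5: at line 4 remove [nax] add [xlw,pfhyt,twfth] -> 11 lines: isut jut rlk npt ouv xlw pfhyt twfth bxm woqx zlfrh
Final line 6: xlw

Answer: xlw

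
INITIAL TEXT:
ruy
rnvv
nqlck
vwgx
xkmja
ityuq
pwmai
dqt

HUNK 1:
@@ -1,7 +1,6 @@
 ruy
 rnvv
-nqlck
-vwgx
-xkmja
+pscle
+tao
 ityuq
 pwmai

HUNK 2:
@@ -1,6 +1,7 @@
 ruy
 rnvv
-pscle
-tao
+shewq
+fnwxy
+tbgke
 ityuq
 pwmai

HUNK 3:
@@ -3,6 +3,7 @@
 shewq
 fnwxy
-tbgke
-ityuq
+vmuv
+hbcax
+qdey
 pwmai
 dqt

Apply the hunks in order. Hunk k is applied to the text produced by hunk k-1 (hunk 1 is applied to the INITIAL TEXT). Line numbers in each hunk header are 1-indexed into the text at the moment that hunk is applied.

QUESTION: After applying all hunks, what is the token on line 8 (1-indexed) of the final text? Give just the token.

Hunk 1: at line 1 remove [nqlck,vwgx,xkmja] add [pscle,tao] -> 7 lines: ruy rnvv pscle tao ityuq pwmai dqt
Hunk 2: at line 1 remove [pscle,tao] add [shewq,fnwxy,tbgke] -> 8 lines: ruy rnvv shewq fnwxy tbgke ityuq pwmai dqt
Hunk 3: at line 3 remove [tbgke,ityuq] add [vmuv,hbcax,qdey] -> 9 lines: ruy rnvv shewq fnwxy vmuv hbcax qdey pwmai dqt
Final line 8: pwmai

Answer: pwmai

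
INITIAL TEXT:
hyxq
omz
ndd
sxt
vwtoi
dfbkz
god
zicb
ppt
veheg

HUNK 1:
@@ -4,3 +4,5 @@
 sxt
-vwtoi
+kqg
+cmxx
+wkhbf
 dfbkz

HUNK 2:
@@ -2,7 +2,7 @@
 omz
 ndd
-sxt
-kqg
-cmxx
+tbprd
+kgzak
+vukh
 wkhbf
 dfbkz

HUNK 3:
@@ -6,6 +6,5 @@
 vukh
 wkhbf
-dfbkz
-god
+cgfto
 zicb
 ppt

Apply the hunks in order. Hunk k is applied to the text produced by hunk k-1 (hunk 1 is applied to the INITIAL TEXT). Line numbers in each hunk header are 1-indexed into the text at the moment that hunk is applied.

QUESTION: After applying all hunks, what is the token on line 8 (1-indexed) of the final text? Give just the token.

Hunk 1: at line 4 remove [vwtoi] add [kqg,cmxx,wkhbf] -> 12 lines: hyxq omz ndd sxt kqg cmxx wkhbf dfbkz god zicb ppt veheg
Hunk 2: at line 2 remove [sxt,kqg,cmxx] add [tbprd,kgzak,vukh] -> 12 lines: hyxq omz ndd tbprd kgzak vukh wkhbf dfbkz god zicb ppt veheg
Hunk 3: at line 6 remove [dfbkz,god] add [cgfto] -> 11 lines: hyxq omz ndd tbprd kgzak vukh wkhbf cgfto zicb ppt veheg
Final line 8: cgfto

Answer: cgfto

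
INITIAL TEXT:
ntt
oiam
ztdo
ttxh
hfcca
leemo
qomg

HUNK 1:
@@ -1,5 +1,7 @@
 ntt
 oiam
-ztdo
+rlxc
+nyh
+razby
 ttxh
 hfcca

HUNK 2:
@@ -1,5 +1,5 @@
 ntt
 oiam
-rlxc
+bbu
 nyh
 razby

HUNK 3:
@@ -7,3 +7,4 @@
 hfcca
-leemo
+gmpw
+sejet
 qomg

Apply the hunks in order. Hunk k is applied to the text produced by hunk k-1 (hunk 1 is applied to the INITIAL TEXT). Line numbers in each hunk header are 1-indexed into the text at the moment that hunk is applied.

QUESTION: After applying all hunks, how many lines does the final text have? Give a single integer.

Hunk 1: at line 1 remove [ztdo] add [rlxc,nyh,razby] -> 9 lines: ntt oiam rlxc nyh razby ttxh hfcca leemo qomg
Hunk 2: at line 1 remove [rlxc] add [bbu] -> 9 lines: ntt oiam bbu nyh razby ttxh hfcca leemo qomg
Hunk 3: at line 7 remove [leemo] add [gmpw,sejet] -> 10 lines: ntt oiam bbu nyh razby ttxh hfcca gmpw sejet qomg
Final line count: 10

Answer: 10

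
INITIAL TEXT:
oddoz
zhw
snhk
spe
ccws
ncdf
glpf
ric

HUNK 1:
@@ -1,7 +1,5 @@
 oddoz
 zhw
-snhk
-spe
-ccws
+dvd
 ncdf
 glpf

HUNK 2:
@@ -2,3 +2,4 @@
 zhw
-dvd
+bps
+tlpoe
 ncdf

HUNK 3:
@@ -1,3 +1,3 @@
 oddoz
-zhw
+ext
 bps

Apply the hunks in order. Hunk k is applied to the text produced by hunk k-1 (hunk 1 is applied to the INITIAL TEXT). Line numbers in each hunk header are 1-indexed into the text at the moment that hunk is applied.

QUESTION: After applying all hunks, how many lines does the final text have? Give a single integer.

Hunk 1: at line 1 remove [snhk,spe,ccws] add [dvd] -> 6 lines: oddoz zhw dvd ncdf glpf ric
Hunk 2: at line 2 remove [dvd] add [bps,tlpoe] -> 7 lines: oddoz zhw bps tlpoe ncdf glpf ric
Hunk 3: at line 1 remove [zhw] add [ext] -> 7 lines: oddoz ext bps tlpoe ncdf glpf ric
Final line count: 7

Answer: 7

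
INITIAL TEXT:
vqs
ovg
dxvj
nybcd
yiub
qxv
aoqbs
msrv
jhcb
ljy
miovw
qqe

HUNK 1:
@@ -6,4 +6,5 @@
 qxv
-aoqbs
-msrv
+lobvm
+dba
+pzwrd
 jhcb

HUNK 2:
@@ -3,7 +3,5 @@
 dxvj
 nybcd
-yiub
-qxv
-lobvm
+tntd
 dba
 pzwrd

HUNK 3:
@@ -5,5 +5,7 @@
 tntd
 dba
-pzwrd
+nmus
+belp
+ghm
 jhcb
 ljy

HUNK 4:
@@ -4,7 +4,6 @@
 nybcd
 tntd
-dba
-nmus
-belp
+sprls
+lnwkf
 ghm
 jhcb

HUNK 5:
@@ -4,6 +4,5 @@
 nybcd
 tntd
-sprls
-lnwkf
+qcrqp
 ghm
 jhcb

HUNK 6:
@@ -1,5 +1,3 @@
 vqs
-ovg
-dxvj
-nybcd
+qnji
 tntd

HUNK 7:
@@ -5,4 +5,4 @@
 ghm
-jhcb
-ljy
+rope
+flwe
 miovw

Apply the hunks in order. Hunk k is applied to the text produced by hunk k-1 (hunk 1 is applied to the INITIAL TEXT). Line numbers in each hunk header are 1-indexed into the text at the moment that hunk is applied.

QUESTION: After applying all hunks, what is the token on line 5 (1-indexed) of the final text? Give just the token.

Hunk 1: at line 6 remove [aoqbs,msrv] add [lobvm,dba,pzwrd] -> 13 lines: vqs ovg dxvj nybcd yiub qxv lobvm dba pzwrd jhcb ljy miovw qqe
Hunk 2: at line 3 remove [yiub,qxv,lobvm] add [tntd] -> 11 lines: vqs ovg dxvj nybcd tntd dba pzwrd jhcb ljy miovw qqe
Hunk 3: at line 5 remove [pzwrd] add [nmus,belp,ghm] -> 13 lines: vqs ovg dxvj nybcd tntd dba nmus belp ghm jhcb ljy miovw qqe
Hunk 4: at line 4 remove [dba,nmus,belp] add [sprls,lnwkf] -> 12 lines: vqs ovg dxvj nybcd tntd sprls lnwkf ghm jhcb ljy miovw qqe
Hunk 5: at line 4 remove [sprls,lnwkf] add [qcrqp] -> 11 lines: vqs ovg dxvj nybcd tntd qcrqp ghm jhcb ljy miovw qqe
Hunk 6: at line 1 remove [ovg,dxvj,nybcd] add [qnji] -> 9 lines: vqs qnji tntd qcrqp ghm jhcb ljy miovw qqe
Hunk 7: at line 5 remove [jhcb,ljy] add [rope,flwe] -> 9 lines: vqs qnji tntd qcrqp ghm rope flwe miovw qqe
Final line 5: ghm

Answer: ghm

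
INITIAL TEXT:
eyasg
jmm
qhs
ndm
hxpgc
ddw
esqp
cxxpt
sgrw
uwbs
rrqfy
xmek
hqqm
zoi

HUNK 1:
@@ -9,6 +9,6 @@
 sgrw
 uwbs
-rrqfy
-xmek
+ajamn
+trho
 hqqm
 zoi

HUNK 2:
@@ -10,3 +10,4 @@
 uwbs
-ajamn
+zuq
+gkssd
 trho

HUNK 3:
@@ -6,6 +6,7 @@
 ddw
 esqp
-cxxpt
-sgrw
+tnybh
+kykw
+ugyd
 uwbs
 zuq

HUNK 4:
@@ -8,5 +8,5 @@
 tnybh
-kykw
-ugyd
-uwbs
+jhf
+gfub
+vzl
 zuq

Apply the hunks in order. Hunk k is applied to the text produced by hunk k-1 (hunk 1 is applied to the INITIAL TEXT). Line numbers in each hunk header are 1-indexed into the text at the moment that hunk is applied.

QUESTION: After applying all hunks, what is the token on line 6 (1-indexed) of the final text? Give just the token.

Answer: ddw

Derivation:
Hunk 1: at line 9 remove [rrqfy,xmek] add [ajamn,trho] -> 14 lines: eyasg jmm qhs ndm hxpgc ddw esqp cxxpt sgrw uwbs ajamn trho hqqm zoi
Hunk 2: at line 10 remove [ajamn] add [zuq,gkssd] -> 15 lines: eyasg jmm qhs ndm hxpgc ddw esqp cxxpt sgrw uwbs zuq gkssd trho hqqm zoi
Hunk 3: at line 6 remove [cxxpt,sgrw] add [tnybh,kykw,ugyd] -> 16 lines: eyasg jmm qhs ndm hxpgc ddw esqp tnybh kykw ugyd uwbs zuq gkssd trho hqqm zoi
Hunk 4: at line 8 remove [kykw,ugyd,uwbs] add [jhf,gfub,vzl] -> 16 lines: eyasg jmm qhs ndm hxpgc ddw esqp tnybh jhf gfub vzl zuq gkssd trho hqqm zoi
Final line 6: ddw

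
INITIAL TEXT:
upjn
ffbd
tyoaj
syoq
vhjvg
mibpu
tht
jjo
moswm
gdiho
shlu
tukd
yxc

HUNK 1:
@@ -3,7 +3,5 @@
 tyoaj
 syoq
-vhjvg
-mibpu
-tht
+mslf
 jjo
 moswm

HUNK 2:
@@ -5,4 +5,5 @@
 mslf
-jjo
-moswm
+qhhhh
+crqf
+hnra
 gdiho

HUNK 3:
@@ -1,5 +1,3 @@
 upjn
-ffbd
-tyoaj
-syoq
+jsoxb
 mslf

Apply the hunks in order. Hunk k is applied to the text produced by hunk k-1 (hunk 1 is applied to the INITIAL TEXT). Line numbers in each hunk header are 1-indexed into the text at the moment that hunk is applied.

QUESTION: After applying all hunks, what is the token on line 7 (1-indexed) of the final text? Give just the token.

Answer: gdiho

Derivation:
Hunk 1: at line 3 remove [vhjvg,mibpu,tht] add [mslf] -> 11 lines: upjn ffbd tyoaj syoq mslf jjo moswm gdiho shlu tukd yxc
Hunk 2: at line 5 remove [jjo,moswm] add [qhhhh,crqf,hnra] -> 12 lines: upjn ffbd tyoaj syoq mslf qhhhh crqf hnra gdiho shlu tukd yxc
Hunk 3: at line 1 remove [ffbd,tyoaj,syoq] add [jsoxb] -> 10 lines: upjn jsoxb mslf qhhhh crqf hnra gdiho shlu tukd yxc
Final line 7: gdiho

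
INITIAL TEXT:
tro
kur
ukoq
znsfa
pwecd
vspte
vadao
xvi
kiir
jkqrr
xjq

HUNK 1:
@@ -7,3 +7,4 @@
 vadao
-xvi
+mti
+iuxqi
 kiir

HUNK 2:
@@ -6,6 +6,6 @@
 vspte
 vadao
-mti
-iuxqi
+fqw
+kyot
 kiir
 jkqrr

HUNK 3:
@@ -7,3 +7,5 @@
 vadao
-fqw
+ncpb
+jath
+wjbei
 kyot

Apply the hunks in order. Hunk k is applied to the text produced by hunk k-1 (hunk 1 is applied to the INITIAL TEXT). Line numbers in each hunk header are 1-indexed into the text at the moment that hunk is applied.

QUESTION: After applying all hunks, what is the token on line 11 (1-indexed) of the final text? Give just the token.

Hunk 1: at line 7 remove [xvi] add [mti,iuxqi] -> 12 lines: tro kur ukoq znsfa pwecd vspte vadao mti iuxqi kiir jkqrr xjq
Hunk 2: at line 6 remove [mti,iuxqi] add [fqw,kyot] -> 12 lines: tro kur ukoq znsfa pwecd vspte vadao fqw kyot kiir jkqrr xjq
Hunk 3: at line 7 remove [fqw] add [ncpb,jath,wjbei] -> 14 lines: tro kur ukoq znsfa pwecd vspte vadao ncpb jath wjbei kyot kiir jkqrr xjq
Final line 11: kyot

Answer: kyot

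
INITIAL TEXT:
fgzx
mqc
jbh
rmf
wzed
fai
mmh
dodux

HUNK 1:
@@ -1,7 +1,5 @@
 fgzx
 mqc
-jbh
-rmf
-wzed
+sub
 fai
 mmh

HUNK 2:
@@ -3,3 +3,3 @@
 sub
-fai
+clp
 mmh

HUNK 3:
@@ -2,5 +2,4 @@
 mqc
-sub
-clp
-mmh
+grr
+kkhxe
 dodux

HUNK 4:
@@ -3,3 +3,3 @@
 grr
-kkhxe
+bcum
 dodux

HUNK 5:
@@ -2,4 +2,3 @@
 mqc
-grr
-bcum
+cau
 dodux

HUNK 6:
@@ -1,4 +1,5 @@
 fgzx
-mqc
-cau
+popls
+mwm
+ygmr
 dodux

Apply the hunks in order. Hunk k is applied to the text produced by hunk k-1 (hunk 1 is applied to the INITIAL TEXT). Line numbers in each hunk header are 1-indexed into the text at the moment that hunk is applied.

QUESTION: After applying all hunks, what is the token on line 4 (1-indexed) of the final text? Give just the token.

Hunk 1: at line 1 remove [jbh,rmf,wzed] add [sub] -> 6 lines: fgzx mqc sub fai mmh dodux
Hunk 2: at line 3 remove [fai] add [clp] -> 6 lines: fgzx mqc sub clp mmh dodux
Hunk 3: at line 2 remove [sub,clp,mmh] add [grr,kkhxe] -> 5 lines: fgzx mqc grr kkhxe dodux
Hunk 4: at line 3 remove [kkhxe] add [bcum] -> 5 lines: fgzx mqc grr bcum dodux
Hunk 5: at line 2 remove [grr,bcum] add [cau] -> 4 lines: fgzx mqc cau dodux
Hunk 6: at line 1 remove [mqc,cau] add [popls,mwm,ygmr] -> 5 lines: fgzx popls mwm ygmr dodux
Final line 4: ygmr

Answer: ygmr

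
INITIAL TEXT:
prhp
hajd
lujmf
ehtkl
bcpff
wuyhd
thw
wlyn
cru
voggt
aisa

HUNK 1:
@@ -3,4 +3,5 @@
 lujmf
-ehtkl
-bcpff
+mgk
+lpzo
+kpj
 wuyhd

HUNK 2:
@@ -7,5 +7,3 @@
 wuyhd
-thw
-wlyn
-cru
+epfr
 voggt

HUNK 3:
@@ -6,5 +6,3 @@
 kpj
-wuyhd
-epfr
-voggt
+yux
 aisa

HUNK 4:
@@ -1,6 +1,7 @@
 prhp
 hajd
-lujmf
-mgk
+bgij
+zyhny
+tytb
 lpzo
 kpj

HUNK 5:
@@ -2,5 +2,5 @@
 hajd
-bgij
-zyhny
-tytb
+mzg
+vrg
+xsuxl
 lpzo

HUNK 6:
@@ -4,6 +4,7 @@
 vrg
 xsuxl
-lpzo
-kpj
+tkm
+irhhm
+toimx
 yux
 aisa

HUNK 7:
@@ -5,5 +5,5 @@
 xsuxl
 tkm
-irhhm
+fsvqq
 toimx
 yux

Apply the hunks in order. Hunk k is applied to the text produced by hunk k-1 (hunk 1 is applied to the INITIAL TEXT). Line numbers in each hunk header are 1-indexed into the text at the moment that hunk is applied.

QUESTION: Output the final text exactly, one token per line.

Hunk 1: at line 3 remove [ehtkl,bcpff] add [mgk,lpzo,kpj] -> 12 lines: prhp hajd lujmf mgk lpzo kpj wuyhd thw wlyn cru voggt aisa
Hunk 2: at line 7 remove [thw,wlyn,cru] add [epfr] -> 10 lines: prhp hajd lujmf mgk lpzo kpj wuyhd epfr voggt aisa
Hunk 3: at line 6 remove [wuyhd,epfr,voggt] add [yux] -> 8 lines: prhp hajd lujmf mgk lpzo kpj yux aisa
Hunk 4: at line 1 remove [lujmf,mgk] add [bgij,zyhny,tytb] -> 9 lines: prhp hajd bgij zyhny tytb lpzo kpj yux aisa
Hunk 5: at line 2 remove [bgij,zyhny,tytb] add [mzg,vrg,xsuxl] -> 9 lines: prhp hajd mzg vrg xsuxl lpzo kpj yux aisa
Hunk 6: at line 4 remove [lpzo,kpj] add [tkm,irhhm,toimx] -> 10 lines: prhp hajd mzg vrg xsuxl tkm irhhm toimx yux aisa
Hunk 7: at line 5 remove [irhhm] add [fsvqq] -> 10 lines: prhp hajd mzg vrg xsuxl tkm fsvqq toimx yux aisa

Answer: prhp
hajd
mzg
vrg
xsuxl
tkm
fsvqq
toimx
yux
aisa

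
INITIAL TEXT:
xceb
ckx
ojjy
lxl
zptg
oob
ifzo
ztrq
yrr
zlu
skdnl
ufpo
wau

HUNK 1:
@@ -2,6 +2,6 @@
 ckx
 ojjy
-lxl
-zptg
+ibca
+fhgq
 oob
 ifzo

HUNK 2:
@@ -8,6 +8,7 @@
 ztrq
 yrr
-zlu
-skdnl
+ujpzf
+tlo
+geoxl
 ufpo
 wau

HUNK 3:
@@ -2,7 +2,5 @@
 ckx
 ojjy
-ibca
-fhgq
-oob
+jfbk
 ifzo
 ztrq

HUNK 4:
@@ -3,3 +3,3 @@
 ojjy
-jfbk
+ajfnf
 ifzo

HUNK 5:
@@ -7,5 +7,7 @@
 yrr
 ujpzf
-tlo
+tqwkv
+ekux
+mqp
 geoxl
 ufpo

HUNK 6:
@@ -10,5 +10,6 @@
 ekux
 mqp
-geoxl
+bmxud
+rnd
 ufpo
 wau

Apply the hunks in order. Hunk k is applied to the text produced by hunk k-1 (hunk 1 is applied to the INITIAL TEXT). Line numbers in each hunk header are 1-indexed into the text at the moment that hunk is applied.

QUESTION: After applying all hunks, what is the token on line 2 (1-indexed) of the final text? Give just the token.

Answer: ckx

Derivation:
Hunk 1: at line 2 remove [lxl,zptg] add [ibca,fhgq] -> 13 lines: xceb ckx ojjy ibca fhgq oob ifzo ztrq yrr zlu skdnl ufpo wau
Hunk 2: at line 8 remove [zlu,skdnl] add [ujpzf,tlo,geoxl] -> 14 lines: xceb ckx ojjy ibca fhgq oob ifzo ztrq yrr ujpzf tlo geoxl ufpo wau
Hunk 3: at line 2 remove [ibca,fhgq,oob] add [jfbk] -> 12 lines: xceb ckx ojjy jfbk ifzo ztrq yrr ujpzf tlo geoxl ufpo wau
Hunk 4: at line 3 remove [jfbk] add [ajfnf] -> 12 lines: xceb ckx ojjy ajfnf ifzo ztrq yrr ujpzf tlo geoxl ufpo wau
Hunk 5: at line 7 remove [tlo] add [tqwkv,ekux,mqp] -> 14 lines: xceb ckx ojjy ajfnf ifzo ztrq yrr ujpzf tqwkv ekux mqp geoxl ufpo wau
Hunk 6: at line 10 remove [geoxl] add [bmxud,rnd] -> 15 lines: xceb ckx ojjy ajfnf ifzo ztrq yrr ujpzf tqwkv ekux mqp bmxud rnd ufpo wau
Final line 2: ckx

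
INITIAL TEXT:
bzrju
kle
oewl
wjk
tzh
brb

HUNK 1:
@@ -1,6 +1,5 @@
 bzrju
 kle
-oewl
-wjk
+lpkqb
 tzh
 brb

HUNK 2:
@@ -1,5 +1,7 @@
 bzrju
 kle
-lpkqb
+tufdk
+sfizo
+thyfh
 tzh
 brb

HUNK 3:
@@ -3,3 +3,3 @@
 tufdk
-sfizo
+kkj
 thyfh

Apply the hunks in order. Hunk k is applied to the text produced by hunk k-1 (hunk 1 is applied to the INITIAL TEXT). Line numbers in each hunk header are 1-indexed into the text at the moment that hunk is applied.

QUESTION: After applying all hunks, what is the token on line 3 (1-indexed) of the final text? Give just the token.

Answer: tufdk

Derivation:
Hunk 1: at line 1 remove [oewl,wjk] add [lpkqb] -> 5 lines: bzrju kle lpkqb tzh brb
Hunk 2: at line 1 remove [lpkqb] add [tufdk,sfizo,thyfh] -> 7 lines: bzrju kle tufdk sfizo thyfh tzh brb
Hunk 3: at line 3 remove [sfizo] add [kkj] -> 7 lines: bzrju kle tufdk kkj thyfh tzh brb
Final line 3: tufdk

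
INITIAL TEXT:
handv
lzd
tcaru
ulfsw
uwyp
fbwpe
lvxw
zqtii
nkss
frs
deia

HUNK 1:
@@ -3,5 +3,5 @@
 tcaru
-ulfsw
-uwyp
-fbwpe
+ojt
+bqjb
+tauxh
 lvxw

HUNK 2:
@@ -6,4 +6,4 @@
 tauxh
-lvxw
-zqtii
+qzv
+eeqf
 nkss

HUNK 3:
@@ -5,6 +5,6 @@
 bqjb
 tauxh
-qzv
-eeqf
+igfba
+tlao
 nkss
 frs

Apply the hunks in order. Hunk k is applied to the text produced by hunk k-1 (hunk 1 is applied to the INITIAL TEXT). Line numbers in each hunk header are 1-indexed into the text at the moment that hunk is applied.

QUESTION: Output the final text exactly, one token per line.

Answer: handv
lzd
tcaru
ojt
bqjb
tauxh
igfba
tlao
nkss
frs
deia

Derivation:
Hunk 1: at line 3 remove [ulfsw,uwyp,fbwpe] add [ojt,bqjb,tauxh] -> 11 lines: handv lzd tcaru ojt bqjb tauxh lvxw zqtii nkss frs deia
Hunk 2: at line 6 remove [lvxw,zqtii] add [qzv,eeqf] -> 11 lines: handv lzd tcaru ojt bqjb tauxh qzv eeqf nkss frs deia
Hunk 3: at line 5 remove [qzv,eeqf] add [igfba,tlao] -> 11 lines: handv lzd tcaru ojt bqjb tauxh igfba tlao nkss frs deia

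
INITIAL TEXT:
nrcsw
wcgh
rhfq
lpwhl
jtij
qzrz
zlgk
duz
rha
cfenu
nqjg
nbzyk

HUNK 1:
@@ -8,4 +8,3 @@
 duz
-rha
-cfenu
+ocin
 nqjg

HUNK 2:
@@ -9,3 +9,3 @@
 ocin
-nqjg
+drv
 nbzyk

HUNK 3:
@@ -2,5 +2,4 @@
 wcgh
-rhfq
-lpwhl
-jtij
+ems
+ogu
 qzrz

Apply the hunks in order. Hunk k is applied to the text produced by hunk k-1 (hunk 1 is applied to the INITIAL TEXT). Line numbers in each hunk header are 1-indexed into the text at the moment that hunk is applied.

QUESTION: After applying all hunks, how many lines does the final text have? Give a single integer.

Hunk 1: at line 8 remove [rha,cfenu] add [ocin] -> 11 lines: nrcsw wcgh rhfq lpwhl jtij qzrz zlgk duz ocin nqjg nbzyk
Hunk 2: at line 9 remove [nqjg] add [drv] -> 11 lines: nrcsw wcgh rhfq lpwhl jtij qzrz zlgk duz ocin drv nbzyk
Hunk 3: at line 2 remove [rhfq,lpwhl,jtij] add [ems,ogu] -> 10 lines: nrcsw wcgh ems ogu qzrz zlgk duz ocin drv nbzyk
Final line count: 10

Answer: 10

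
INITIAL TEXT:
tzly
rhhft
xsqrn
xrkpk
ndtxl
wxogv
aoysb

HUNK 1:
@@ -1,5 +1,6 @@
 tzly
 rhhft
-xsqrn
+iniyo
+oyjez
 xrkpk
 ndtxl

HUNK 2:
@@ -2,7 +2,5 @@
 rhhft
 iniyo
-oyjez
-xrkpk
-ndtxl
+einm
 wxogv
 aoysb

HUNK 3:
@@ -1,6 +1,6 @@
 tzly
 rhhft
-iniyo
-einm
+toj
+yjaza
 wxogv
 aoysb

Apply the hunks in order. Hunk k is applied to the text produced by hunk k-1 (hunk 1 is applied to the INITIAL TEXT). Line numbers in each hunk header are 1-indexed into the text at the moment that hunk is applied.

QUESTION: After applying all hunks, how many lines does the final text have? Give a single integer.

Hunk 1: at line 1 remove [xsqrn] add [iniyo,oyjez] -> 8 lines: tzly rhhft iniyo oyjez xrkpk ndtxl wxogv aoysb
Hunk 2: at line 2 remove [oyjez,xrkpk,ndtxl] add [einm] -> 6 lines: tzly rhhft iniyo einm wxogv aoysb
Hunk 3: at line 1 remove [iniyo,einm] add [toj,yjaza] -> 6 lines: tzly rhhft toj yjaza wxogv aoysb
Final line count: 6

Answer: 6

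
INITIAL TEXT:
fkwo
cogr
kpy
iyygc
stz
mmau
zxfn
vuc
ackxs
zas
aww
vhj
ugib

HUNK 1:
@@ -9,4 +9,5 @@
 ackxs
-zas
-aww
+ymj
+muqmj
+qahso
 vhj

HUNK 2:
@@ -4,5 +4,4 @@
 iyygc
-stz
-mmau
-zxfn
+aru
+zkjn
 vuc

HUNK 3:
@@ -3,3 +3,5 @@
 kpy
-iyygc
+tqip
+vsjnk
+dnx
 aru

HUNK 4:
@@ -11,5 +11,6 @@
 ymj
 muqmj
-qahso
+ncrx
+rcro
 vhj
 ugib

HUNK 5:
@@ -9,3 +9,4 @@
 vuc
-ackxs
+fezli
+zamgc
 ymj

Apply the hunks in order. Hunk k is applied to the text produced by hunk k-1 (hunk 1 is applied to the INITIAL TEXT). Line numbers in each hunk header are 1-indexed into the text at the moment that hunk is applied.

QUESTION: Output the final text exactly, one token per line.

Hunk 1: at line 9 remove [zas,aww] add [ymj,muqmj,qahso] -> 14 lines: fkwo cogr kpy iyygc stz mmau zxfn vuc ackxs ymj muqmj qahso vhj ugib
Hunk 2: at line 4 remove [stz,mmau,zxfn] add [aru,zkjn] -> 13 lines: fkwo cogr kpy iyygc aru zkjn vuc ackxs ymj muqmj qahso vhj ugib
Hunk 3: at line 3 remove [iyygc] add [tqip,vsjnk,dnx] -> 15 lines: fkwo cogr kpy tqip vsjnk dnx aru zkjn vuc ackxs ymj muqmj qahso vhj ugib
Hunk 4: at line 11 remove [qahso] add [ncrx,rcro] -> 16 lines: fkwo cogr kpy tqip vsjnk dnx aru zkjn vuc ackxs ymj muqmj ncrx rcro vhj ugib
Hunk 5: at line 9 remove [ackxs] add [fezli,zamgc] -> 17 lines: fkwo cogr kpy tqip vsjnk dnx aru zkjn vuc fezli zamgc ymj muqmj ncrx rcro vhj ugib

Answer: fkwo
cogr
kpy
tqip
vsjnk
dnx
aru
zkjn
vuc
fezli
zamgc
ymj
muqmj
ncrx
rcro
vhj
ugib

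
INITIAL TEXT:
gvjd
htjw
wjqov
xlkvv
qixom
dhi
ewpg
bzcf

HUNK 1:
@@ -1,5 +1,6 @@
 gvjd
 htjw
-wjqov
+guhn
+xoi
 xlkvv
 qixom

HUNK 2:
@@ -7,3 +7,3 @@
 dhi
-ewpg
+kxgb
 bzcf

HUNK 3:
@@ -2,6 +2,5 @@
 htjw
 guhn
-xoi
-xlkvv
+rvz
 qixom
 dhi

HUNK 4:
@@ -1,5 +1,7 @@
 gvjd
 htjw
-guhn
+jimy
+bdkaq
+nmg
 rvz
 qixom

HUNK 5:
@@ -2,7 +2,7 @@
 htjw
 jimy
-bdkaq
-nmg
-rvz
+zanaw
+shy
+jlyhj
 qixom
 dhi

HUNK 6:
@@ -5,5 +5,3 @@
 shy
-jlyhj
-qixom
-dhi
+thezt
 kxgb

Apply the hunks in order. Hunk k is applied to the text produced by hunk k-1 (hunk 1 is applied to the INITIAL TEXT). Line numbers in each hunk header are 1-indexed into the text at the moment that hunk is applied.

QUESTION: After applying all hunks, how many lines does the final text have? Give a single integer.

Hunk 1: at line 1 remove [wjqov] add [guhn,xoi] -> 9 lines: gvjd htjw guhn xoi xlkvv qixom dhi ewpg bzcf
Hunk 2: at line 7 remove [ewpg] add [kxgb] -> 9 lines: gvjd htjw guhn xoi xlkvv qixom dhi kxgb bzcf
Hunk 3: at line 2 remove [xoi,xlkvv] add [rvz] -> 8 lines: gvjd htjw guhn rvz qixom dhi kxgb bzcf
Hunk 4: at line 1 remove [guhn] add [jimy,bdkaq,nmg] -> 10 lines: gvjd htjw jimy bdkaq nmg rvz qixom dhi kxgb bzcf
Hunk 5: at line 2 remove [bdkaq,nmg,rvz] add [zanaw,shy,jlyhj] -> 10 lines: gvjd htjw jimy zanaw shy jlyhj qixom dhi kxgb bzcf
Hunk 6: at line 5 remove [jlyhj,qixom,dhi] add [thezt] -> 8 lines: gvjd htjw jimy zanaw shy thezt kxgb bzcf
Final line count: 8

Answer: 8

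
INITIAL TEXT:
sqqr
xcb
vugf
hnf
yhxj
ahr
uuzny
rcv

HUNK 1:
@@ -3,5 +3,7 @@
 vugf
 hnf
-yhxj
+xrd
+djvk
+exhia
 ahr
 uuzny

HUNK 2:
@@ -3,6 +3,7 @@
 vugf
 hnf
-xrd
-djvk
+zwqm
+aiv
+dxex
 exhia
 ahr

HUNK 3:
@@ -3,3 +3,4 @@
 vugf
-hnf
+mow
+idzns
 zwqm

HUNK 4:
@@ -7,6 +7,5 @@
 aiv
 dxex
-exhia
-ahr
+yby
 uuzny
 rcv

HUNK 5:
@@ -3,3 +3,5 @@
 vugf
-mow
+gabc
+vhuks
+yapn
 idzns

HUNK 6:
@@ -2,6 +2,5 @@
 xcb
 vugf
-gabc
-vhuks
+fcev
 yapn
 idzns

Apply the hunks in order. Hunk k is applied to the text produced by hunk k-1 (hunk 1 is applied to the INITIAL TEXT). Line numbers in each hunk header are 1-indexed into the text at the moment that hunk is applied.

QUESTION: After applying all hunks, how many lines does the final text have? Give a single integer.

Hunk 1: at line 3 remove [yhxj] add [xrd,djvk,exhia] -> 10 lines: sqqr xcb vugf hnf xrd djvk exhia ahr uuzny rcv
Hunk 2: at line 3 remove [xrd,djvk] add [zwqm,aiv,dxex] -> 11 lines: sqqr xcb vugf hnf zwqm aiv dxex exhia ahr uuzny rcv
Hunk 3: at line 3 remove [hnf] add [mow,idzns] -> 12 lines: sqqr xcb vugf mow idzns zwqm aiv dxex exhia ahr uuzny rcv
Hunk 4: at line 7 remove [exhia,ahr] add [yby] -> 11 lines: sqqr xcb vugf mow idzns zwqm aiv dxex yby uuzny rcv
Hunk 5: at line 3 remove [mow] add [gabc,vhuks,yapn] -> 13 lines: sqqr xcb vugf gabc vhuks yapn idzns zwqm aiv dxex yby uuzny rcv
Hunk 6: at line 2 remove [gabc,vhuks] add [fcev] -> 12 lines: sqqr xcb vugf fcev yapn idzns zwqm aiv dxex yby uuzny rcv
Final line count: 12

Answer: 12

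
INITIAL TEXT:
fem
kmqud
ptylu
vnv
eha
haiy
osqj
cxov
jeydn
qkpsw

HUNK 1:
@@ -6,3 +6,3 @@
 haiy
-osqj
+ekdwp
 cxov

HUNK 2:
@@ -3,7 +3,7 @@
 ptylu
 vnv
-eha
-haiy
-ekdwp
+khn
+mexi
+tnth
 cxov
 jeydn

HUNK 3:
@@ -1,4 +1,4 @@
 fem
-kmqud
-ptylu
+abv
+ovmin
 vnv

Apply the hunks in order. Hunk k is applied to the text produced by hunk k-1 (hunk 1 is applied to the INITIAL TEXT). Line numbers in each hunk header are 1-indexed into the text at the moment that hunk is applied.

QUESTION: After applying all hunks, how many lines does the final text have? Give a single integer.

Hunk 1: at line 6 remove [osqj] add [ekdwp] -> 10 lines: fem kmqud ptylu vnv eha haiy ekdwp cxov jeydn qkpsw
Hunk 2: at line 3 remove [eha,haiy,ekdwp] add [khn,mexi,tnth] -> 10 lines: fem kmqud ptylu vnv khn mexi tnth cxov jeydn qkpsw
Hunk 3: at line 1 remove [kmqud,ptylu] add [abv,ovmin] -> 10 lines: fem abv ovmin vnv khn mexi tnth cxov jeydn qkpsw
Final line count: 10

Answer: 10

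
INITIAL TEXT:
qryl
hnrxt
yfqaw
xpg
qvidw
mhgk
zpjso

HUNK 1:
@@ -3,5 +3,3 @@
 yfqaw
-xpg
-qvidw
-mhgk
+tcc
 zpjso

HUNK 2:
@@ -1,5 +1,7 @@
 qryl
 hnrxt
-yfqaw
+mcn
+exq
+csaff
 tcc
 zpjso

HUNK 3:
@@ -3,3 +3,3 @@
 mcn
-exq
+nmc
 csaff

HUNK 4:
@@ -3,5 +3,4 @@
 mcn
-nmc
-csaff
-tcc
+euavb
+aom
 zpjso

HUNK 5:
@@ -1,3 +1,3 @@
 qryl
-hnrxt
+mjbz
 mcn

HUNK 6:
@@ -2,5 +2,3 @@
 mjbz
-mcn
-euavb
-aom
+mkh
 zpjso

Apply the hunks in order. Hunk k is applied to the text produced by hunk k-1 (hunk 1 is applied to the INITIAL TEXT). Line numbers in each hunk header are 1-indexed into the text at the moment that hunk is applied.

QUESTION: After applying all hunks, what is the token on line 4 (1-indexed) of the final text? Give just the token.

Answer: zpjso

Derivation:
Hunk 1: at line 3 remove [xpg,qvidw,mhgk] add [tcc] -> 5 lines: qryl hnrxt yfqaw tcc zpjso
Hunk 2: at line 1 remove [yfqaw] add [mcn,exq,csaff] -> 7 lines: qryl hnrxt mcn exq csaff tcc zpjso
Hunk 3: at line 3 remove [exq] add [nmc] -> 7 lines: qryl hnrxt mcn nmc csaff tcc zpjso
Hunk 4: at line 3 remove [nmc,csaff,tcc] add [euavb,aom] -> 6 lines: qryl hnrxt mcn euavb aom zpjso
Hunk 5: at line 1 remove [hnrxt] add [mjbz] -> 6 lines: qryl mjbz mcn euavb aom zpjso
Hunk 6: at line 2 remove [mcn,euavb,aom] add [mkh] -> 4 lines: qryl mjbz mkh zpjso
Final line 4: zpjso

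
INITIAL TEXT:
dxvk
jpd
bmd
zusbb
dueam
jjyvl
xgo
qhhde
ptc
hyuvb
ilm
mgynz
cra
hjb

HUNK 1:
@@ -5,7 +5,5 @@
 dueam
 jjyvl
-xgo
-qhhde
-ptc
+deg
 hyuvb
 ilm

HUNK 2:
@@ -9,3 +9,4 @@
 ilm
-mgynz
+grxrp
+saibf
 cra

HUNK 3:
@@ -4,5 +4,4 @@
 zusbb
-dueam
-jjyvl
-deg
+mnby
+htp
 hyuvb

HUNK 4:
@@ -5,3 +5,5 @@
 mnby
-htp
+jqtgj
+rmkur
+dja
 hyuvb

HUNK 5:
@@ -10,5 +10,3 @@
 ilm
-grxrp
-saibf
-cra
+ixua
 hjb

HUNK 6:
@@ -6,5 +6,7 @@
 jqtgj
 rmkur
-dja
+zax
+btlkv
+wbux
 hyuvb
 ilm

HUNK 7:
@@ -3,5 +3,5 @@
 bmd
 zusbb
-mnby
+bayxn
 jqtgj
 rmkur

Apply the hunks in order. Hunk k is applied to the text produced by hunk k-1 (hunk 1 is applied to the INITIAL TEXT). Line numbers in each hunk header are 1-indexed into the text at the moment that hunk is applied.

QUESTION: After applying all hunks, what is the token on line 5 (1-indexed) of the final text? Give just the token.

Answer: bayxn

Derivation:
Hunk 1: at line 5 remove [xgo,qhhde,ptc] add [deg] -> 12 lines: dxvk jpd bmd zusbb dueam jjyvl deg hyuvb ilm mgynz cra hjb
Hunk 2: at line 9 remove [mgynz] add [grxrp,saibf] -> 13 lines: dxvk jpd bmd zusbb dueam jjyvl deg hyuvb ilm grxrp saibf cra hjb
Hunk 3: at line 4 remove [dueam,jjyvl,deg] add [mnby,htp] -> 12 lines: dxvk jpd bmd zusbb mnby htp hyuvb ilm grxrp saibf cra hjb
Hunk 4: at line 5 remove [htp] add [jqtgj,rmkur,dja] -> 14 lines: dxvk jpd bmd zusbb mnby jqtgj rmkur dja hyuvb ilm grxrp saibf cra hjb
Hunk 5: at line 10 remove [grxrp,saibf,cra] add [ixua] -> 12 lines: dxvk jpd bmd zusbb mnby jqtgj rmkur dja hyuvb ilm ixua hjb
Hunk 6: at line 6 remove [dja] add [zax,btlkv,wbux] -> 14 lines: dxvk jpd bmd zusbb mnby jqtgj rmkur zax btlkv wbux hyuvb ilm ixua hjb
Hunk 7: at line 3 remove [mnby] add [bayxn] -> 14 lines: dxvk jpd bmd zusbb bayxn jqtgj rmkur zax btlkv wbux hyuvb ilm ixua hjb
Final line 5: bayxn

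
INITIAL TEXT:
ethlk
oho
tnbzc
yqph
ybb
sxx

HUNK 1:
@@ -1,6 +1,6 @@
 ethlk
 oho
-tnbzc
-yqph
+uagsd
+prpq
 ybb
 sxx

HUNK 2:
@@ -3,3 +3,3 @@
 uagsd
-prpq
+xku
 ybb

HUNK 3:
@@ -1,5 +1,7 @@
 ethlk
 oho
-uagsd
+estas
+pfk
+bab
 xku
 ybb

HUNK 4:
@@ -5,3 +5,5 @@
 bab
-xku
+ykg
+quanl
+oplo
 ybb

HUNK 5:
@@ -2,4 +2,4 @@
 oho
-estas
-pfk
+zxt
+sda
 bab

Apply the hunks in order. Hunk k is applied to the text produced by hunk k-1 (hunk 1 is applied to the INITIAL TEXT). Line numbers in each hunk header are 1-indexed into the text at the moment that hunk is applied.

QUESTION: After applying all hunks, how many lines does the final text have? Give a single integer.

Answer: 10

Derivation:
Hunk 1: at line 1 remove [tnbzc,yqph] add [uagsd,prpq] -> 6 lines: ethlk oho uagsd prpq ybb sxx
Hunk 2: at line 3 remove [prpq] add [xku] -> 6 lines: ethlk oho uagsd xku ybb sxx
Hunk 3: at line 1 remove [uagsd] add [estas,pfk,bab] -> 8 lines: ethlk oho estas pfk bab xku ybb sxx
Hunk 4: at line 5 remove [xku] add [ykg,quanl,oplo] -> 10 lines: ethlk oho estas pfk bab ykg quanl oplo ybb sxx
Hunk 5: at line 2 remove [estas,pfk] add [zxt,sda] -> 10 lines: ethlk oho zxt sda bab ykg quanl oplo ybb sxx
Final line count: 10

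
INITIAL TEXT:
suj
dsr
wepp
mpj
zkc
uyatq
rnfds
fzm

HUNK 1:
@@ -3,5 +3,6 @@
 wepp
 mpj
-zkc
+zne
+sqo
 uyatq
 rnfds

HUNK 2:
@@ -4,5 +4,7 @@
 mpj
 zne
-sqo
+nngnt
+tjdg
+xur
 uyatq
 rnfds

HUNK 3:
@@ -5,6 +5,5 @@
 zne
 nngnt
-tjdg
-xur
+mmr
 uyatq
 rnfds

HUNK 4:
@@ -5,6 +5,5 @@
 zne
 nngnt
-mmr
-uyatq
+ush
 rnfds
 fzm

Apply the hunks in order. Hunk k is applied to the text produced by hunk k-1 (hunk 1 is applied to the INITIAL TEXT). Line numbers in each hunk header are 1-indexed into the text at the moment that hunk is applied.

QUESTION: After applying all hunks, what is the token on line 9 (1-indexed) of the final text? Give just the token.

Answer: fzm

Derivation:
Hunk 1: at line 3 remove [zkc] add [zne,sqo] -> 9 lines: suj dsr wepp mpj zne sqo uyatq rnfds fzm
Hunk 2: at line 4 remove [sqo] add [nngnt,tjdg,xur] -> 11 lines: suj dsr wepp mpj zne nngnt tjdg xur uyatq rnfds fzm
Hunk 3: at line 5 remove [tjdg,xur] add [mmr] -> 10 lines: suj dsr wepp mpj zne nngnt mmr uyatq rnfds fzm
Hunk 4: at line 5 remove [mmr,uyatq] add [ush] -> 9 lines: suj dsr wepp mpj zne nngnt ush rnfds fzm
Final line 9: fzm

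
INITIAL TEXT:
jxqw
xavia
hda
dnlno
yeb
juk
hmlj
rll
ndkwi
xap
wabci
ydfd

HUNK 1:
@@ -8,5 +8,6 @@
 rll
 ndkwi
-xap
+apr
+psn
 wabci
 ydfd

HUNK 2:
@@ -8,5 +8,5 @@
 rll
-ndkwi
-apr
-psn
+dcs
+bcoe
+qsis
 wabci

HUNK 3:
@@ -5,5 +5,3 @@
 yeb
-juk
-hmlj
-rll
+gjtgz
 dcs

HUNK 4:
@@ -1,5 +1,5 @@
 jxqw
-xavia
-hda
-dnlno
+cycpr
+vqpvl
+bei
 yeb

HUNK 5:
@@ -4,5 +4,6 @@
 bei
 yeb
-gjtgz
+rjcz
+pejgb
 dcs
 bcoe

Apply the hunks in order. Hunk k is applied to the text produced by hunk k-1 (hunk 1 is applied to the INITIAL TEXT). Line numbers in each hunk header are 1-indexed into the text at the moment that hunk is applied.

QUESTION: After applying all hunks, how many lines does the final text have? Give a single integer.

Hunk 1: at line 8 remove [xap] add [apr,psn] -> 13 lines: jxqw xavia hda dnlno yeb juk hmlj rll ndkwi apr psn wabci ydfd
Hunk 2: at line 8 remove [ndkwi,apr,psn] add [dcs,bcoe,qsis] -> 13 lines: jxqw xavia hda dnlno yeb juk hmlj rll dcs bcoe qsis wabci ydfd
Hunk 3: at line 5 remove [juk,hmlj,rll] add [gjtgz] -> 11 lines: jxqw xavia hda dnlno yeb gjtgz dcs bcoe qsis wabci ydfd
Hunk 4: at line 1 remove [xavia,hda,dnlno] add [cycpr,vqpvl,bei] -> 11 lines: jxqw cycpr vqpvl bei yeb gjtgz dcs bcoe qsis wabci ydfd
Hunk 5: at line 4 remove [gjtgz] add [rjcz,pejgb] -> 12 lines: jxqw cycpr vqpvl bei yeb rjcz pejgb dcs bcoe qsis wabci ydfd
Final line count: 12

Answer: 12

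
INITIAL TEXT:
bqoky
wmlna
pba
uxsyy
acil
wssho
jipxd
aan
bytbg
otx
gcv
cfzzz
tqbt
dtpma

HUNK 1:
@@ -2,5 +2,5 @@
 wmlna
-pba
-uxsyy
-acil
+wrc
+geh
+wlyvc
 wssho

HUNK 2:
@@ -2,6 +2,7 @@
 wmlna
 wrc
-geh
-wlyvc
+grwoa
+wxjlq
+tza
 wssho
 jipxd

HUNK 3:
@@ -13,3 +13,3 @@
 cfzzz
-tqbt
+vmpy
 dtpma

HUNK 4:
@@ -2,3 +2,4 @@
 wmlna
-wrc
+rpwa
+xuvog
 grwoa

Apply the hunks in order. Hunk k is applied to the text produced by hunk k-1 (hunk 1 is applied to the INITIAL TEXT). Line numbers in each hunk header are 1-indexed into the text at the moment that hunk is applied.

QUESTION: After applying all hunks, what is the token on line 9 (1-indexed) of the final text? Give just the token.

Answer: jipxd

Derivation:
Hunk 1: at line 2 remove [pba,uxsyy,acil] add [wrc,geh,wlyvc] -> 14 lines: bqoky wmlna wrc geh wlyvc wssho jipxd aan bytbg otx gcv cfzzz tqbt dtpma
Hunk 2: at line 2 remove [geh,wlyvc] add [grwoa,wxjlq,tza] -> 15 lines: bqoky wmlna wrc grwoa wxjlq tza wssho jipxd aan bytbg otx gcv cfzzz tqbt dtpma
Hunk 3: at line 13 remove [tqbt] add [vmpy] -> 15 lines: bqoky wmlna wrc grwoa wxjlq tza wssho jipxd aan bytbg otx gcv cfzzz vmpy dtpma
Hunk 4: at line 2 remove [wrc] add [rpwa,xuvog] -> 16 lines: bqoky wmlna rpwa xuvog grwoa wxjlq tza wssho jipxd aan bytbg otx gcv cfzzz vmpy dtpma
Final line 9: jipxd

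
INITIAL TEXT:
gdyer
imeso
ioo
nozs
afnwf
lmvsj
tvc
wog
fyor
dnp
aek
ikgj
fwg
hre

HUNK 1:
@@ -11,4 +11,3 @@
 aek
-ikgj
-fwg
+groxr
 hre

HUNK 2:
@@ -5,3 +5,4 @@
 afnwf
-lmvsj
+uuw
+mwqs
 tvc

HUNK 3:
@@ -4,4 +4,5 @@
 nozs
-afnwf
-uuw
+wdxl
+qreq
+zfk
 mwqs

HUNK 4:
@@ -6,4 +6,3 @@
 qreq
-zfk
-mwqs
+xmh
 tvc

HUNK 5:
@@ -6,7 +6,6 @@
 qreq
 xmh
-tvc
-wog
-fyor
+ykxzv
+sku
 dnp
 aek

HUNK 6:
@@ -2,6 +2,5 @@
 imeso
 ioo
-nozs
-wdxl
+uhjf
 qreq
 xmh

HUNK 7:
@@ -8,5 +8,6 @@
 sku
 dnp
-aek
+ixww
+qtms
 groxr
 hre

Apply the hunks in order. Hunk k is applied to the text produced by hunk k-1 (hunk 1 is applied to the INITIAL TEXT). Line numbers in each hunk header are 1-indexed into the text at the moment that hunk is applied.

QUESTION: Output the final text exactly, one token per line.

Answer: gdyer
imeso
ioo
uhjf
qreq
xmh
ykxzv
sku
dnp
ixww
qtms
groxr
hre

Derivation:
Hunk 1: at line 11 remove [ikgj,fwg] add [groxr] -> 13 lines: gdyer imeso ioo nozs afnwf lmvsj tvc wog fyor dnp aek groxr hre
Hunk 2: at line 5 remove [lmvsj] add [uuw,mwqs] -> 14 lines: gdyer imeso ioo nozs afnwf uuw mwqs tvc wog fyor dnp aek groxr hre
Hunk 3: at line 4 remove [afnwf,uuw] add [wdxl,qreq,zfk] -> 15 lines: gdyer imeso ioo nozs wdxl qreq zfk mwqs tvc wog fyor dnp aek groxr hre
Hunk 4: at line 6 remove [zfk,mwqs] add [xmh] -> 14 lines: gdyer imeso ioo nozs wdxl qreq xmh tvc wog fyor dnp aek groxr hre
Hunk 5: at line 6 remove [tvc,wog,fyor] add [ykxzv,sku] -> 13 lines: gdyer imeso ioo nozs wdxl qreq xmh ykxzv sku dnp aek groxr hre
Hunk 6: at line 2 remove [nozs,wdxl] add [uhjf] -> 12 lines: gdyer imeso ioo uhjf qreq xmh ykxzv sku dnp aek groxr hre
Hunk 7: at line 8 remove [aek] add [ixww,qtms] -> 13 lines: gdyer imeso ioo uhjf qreq xmh ykxzv sku dnp ixww qtms groxr hre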